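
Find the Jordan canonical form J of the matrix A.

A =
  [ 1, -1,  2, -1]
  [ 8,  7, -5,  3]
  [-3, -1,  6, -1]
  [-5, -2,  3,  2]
J_2(4) ⊕ J_2(4)

The characteristic polynomial is
  det(x·I − A) = x^4 - 16*x^3 + 96*x^2 - 256*x + 256 = (x - 4)^4

Eigenvalues and multiplicities (the geometric multiplicity of λ is n − rank(A − λI), which equals the number of Jordan blocks for λ):
  λ = 4: algebraic multiplicity = 4, geometric multiplicity = 2

Determining the block sizes for each eigenvalue:
  λ = 4: with am = 4 and gm = 2, the partition is not yet determined (e.g. several partitions of 4 into 2 parts exist). Let N = A − (4)·I. Computing rank(N^1) = 2, rank(N^2) = 0; the number of blocks of size ≥ j is rank(N^{j−1}) − rank(N^j), giving [2, 2]. So we have 2 block(s) of size 2 → block sizes [2, 2]

Assembling the blocks gives a Jordan form
J =
  [4, 1, 0, 0]
  [0, 4, 0, 0]
  [0, 0, 4, 1]
  [0, 0, 0, 4]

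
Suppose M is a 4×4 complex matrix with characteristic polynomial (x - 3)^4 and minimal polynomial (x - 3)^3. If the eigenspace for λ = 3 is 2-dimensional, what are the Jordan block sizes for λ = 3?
Block sizes for λ = 3: [3, 1]

Step 1 — from the characteristic polynomial, algebraic multiplicity of λ = 3 is 4. From dim ker(M − (3)·I) = 2, there are exactly 2 Jordan blocks for λ = 3.
Step 2 — from the minimal polynomial, the factor (x − 3)^3 tells us the largest block for λ = 3 has size 3.
Step 3 — with total size 4, 2 blocks, and largest block 3, the block sizes (in nonincreasing order) are [3, 1].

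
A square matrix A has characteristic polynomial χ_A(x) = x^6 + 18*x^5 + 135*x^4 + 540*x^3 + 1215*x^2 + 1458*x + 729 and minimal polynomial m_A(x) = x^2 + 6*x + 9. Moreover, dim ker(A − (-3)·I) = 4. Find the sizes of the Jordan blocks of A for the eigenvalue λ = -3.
Block sizes for λ = -3: [2, 2, 1, 1]

Step 1 — from the characteristic polynomial, algebraic multiplicity of λ = -3 is 6. From dim ker(A − (-3)·I) = 4, there are exactly 4 Jordan blocks for λ = -3.
Step 2 — from the minimal polynomial, the factor (x + 3)^2 tells us the largest block for λ = -3 has size 2.
Step 3 — with total size 6, 4 blocks, and largest block 2, the block sizes (in nonincreasing order) are [2, 2, 1, 1].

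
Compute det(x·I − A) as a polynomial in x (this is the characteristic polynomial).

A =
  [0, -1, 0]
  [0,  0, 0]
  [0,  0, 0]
x^3

Expanding det(x·I − A) (e.g. by cofactor expansion or by noting that A is similar to its Jordan form J, which has the same characteristic polynomial as A) gives
  χ_A(x) = x^3
which factors as x^3. The eigenvalues (with algebraic multiplicities) are λ = 0 with multiplicity 3.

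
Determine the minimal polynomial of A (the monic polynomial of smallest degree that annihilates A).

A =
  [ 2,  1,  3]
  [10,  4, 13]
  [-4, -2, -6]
x^3

The characteristic polynomial is χ_A(x) = x^3, so the eigenvalues are known. The minimal polynomial is
  m_A(x) = Π_λ (x − λ)^{k_λ}
where k_λ is the size of the *largest* Jordan block for λ (equivalently, the smallest k with (A − λI)^k v = 0 for every generalised eigenvector v of λ).

  λ = 0: largest Jordan block has size 3, contributing (x − 0)^3

So m_A(x) = x^3 = x^3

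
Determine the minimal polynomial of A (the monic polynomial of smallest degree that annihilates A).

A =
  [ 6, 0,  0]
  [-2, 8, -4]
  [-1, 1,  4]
x^2 - 12*x + 36

The characteristic polynomial is χ_A(x) = (x - 6)^3, so the eigenvalues are known. The minimal polynomial is
  m_A(x) = Π_λ (x − λ)^{k_λ}
where k_λ is the size of the *largest* Jordan block for λ (equivalently, the smallest k with (A − λI)^k v = 0 for every generalised eigenvector v of λ).

  λ = 6: largest Jordan block has size 2, contributing (x − 6)^2

So m_A(x) = (x - 6)^2 = x^2 - 12*x + 36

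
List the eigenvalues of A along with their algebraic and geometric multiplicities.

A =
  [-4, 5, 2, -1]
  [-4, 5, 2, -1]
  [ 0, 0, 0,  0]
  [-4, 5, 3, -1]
λ = 0: alg = 4, geom = 2

Step 1 — factor the characteristic polynomial to read off the algebraic multiplicities:
  χ_A(x) = x^4

Step 2 — compute geometric multiplicities via the rank-nullity identity g(λ) = n − rank(A − λI):
  rank(A − (0)·I) = 2, so dim ker(A − (0)·I) = n − 2 = 2

Summary:
  λ = 0: algebraic multiplicity = 4, geometric multiplicity = 2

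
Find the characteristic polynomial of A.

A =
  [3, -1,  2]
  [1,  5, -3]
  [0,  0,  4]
x^3 - 12*x^2 + 48*x - 64

Expanding det(x·I − A) (e.g. by cofactor expansion or by noting that A is similar to its Jordan form J, which has the same characteristic polynomial as A) gives
  χ_A(x) = x^3 - 12*x^2 + 48*x - 64
which factors as (x - 4)^3. The eigenvalues (with algebraic multiplicities) are λ = 4 with multiplicity 3.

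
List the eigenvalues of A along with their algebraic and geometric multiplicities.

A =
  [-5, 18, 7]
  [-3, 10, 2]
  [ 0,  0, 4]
λ = 1: alg = 1, geom = 1; λ = 4: alg = 2, geom = 1

Step 1 — factor the characteristic polynomial to read off the algebraic multiplicities:
  χ_A(x) = (x - 4)^2*(x - 1)

Step 2 — compute geometric multiplicities via the rank-nullity identity g(λ) = n − rank(A − λI):
  rank(A − (1)·I) = 2, so dim ker(A − (1)·I) = n − 2 = 1
  rank(A − (4)·I) = 2, so dim ker(A − (4)·I) = n − 2 = 1

Summary:
  λ = 1: algebraic multiplicity = 1, geometric multiplicity = 1
  λ = 4: algebraic multiplicity = 2, geometric multiplicity = 1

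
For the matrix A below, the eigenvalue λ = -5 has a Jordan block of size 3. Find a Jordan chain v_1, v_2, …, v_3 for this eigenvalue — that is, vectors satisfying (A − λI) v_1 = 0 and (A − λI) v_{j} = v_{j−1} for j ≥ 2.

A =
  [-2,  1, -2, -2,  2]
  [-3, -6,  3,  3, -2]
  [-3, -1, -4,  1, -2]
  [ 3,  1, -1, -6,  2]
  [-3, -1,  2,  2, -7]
A Jordan chain for λ = -5 of length 3:
v_1 = (1, -1, -1, 1, -1)ᵀ
v_2 = (-2, 3, 1, -1, 2)ᵀ
v_3 = (0, 0, 1, 0, 0)ᵀ

Let N = A − (-5)·I. We want v_3 with N^3 v_3 = 0 but N^2 v_3 ≠ 0; then v_{j-1} := N · v_j for j = 3, …, 2.

Pick v_3 = (0, 0, 1, 0, 0)ᵀ.
Then v_2 = N · v_3 = (-2, 3, 1, -1, 2)ᵀ.
Then v_1 = N · v_2 = (1, -1, -1, 1, -1)ᵀ.

Sanity check: (A − (-5)·I) v_1 = (0, 0, 0, 0, 0)ᵀ = 0. ✓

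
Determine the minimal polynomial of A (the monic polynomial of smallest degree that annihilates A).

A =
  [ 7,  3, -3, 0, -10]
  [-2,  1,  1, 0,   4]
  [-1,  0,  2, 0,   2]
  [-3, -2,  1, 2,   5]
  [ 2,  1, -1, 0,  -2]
x^3 - 6*x^2 + 12*x - 8

The characteristic polynomial is χ_A(x) = (x - 2)^5, so the eigenvalues are known. The minimal polynomial is
  m_A(x) = Π_λ (x − λ)^{k_λ}
where k_λ is the size of the *largest* Jordan block for λ (equivalently, the smallest k with (A − λI)^k v = 0 for every generalised eigenvector v of λ).

  λ = 2: largest Jordan block has size 3, contributing (x − 2)^3

So m_A(x) = (x - 2)^3 = x^3 - 6*x^2 + 12*x - 8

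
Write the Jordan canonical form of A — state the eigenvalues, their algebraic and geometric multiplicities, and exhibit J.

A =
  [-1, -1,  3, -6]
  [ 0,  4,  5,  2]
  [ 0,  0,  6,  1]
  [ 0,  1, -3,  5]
J_1(-1) ⊕ J_3(5)

The characteristic polynomial is
  det(x·I − A) = x^4 - 14*x^3 + 60*x^2 - 50*x - 125 = (x - 5)^3*(x + 1)

Eigenvalues and multiplicities (the geometric multiplicity of λ is n − rank(A − λI), which equals the number of Jordan blocks for λ):
  λ = -1: algebraic multiplicity = 1, geometric multiplicity = 1
  λ = 5: algebraic multiplicity = 3, geometric multiplicity = 1

Determining the block sizes for each eigenvalue:
  λ = -1: one block (gm = 1), so the single block has size am = 1 → block sizes [1]
  λ = 5: one block (gm = 1), so the single block has size am = 3 → block sizes [3]

Assembling the blocks gives a Jordan form
J =
  [-1, 0, 0, 0]
  [ 0, 5, 1, 0]
  [ 0, 0, 5, 1]
  [ 0, 0, 0, 5]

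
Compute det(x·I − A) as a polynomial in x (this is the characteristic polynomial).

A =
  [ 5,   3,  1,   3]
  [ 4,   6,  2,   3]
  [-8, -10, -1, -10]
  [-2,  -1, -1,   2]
x^4 - 12*x^3 + 54*x^2 - 108*x + 81

Expanding det(x·I − A) (e.g. by cofactor expansion or by noting that A is similar to its Jordan form J, which has the same characteristic polynomial as A) gives
  χ_A(x) = x^4 - 12*x^3 + 54*x^2 - 108*x + 81
which factors as (x - 3)^4. The eigenvalues (with algebraic multiplicities) are λ = 3 with multiplicity 4.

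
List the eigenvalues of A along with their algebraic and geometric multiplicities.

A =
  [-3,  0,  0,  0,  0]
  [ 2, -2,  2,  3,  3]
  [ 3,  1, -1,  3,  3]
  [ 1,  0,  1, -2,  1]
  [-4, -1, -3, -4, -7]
λ = -3: alg = 5, geom = 2

Step 1 — factor the characteristic polynomial to read off the algebraic multiplicities:
  χ_A(x) = (x + 3)^5

Step 2 — compute geometric multiplicities via the rank-nullity identity g(λ) = n − rank(A − λI):
  rank(A − (-3)·I) = 3, so dim ker(A − (-3)·I) = n − 3 = 2

Summary:
  λ = -3: algebraic multiplicity = 5, geometric multiplicity = 2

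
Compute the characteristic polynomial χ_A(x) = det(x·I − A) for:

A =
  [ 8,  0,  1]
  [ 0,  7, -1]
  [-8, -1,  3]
x^3 - 18*x^2 + 108*x - 216

Expanding det(x·I − A) (e.g. by cofactor expansion or by noting that A is similar to its Jordan form J, which has the same characteristic polynomial as A) gives
  χ_A(x) = x^3 - 18*x^2 + 108*x - 216
which factors as (x - 6)^3. The eigenvalues (with algebraic multiplicities) are λ = 6 with multiplicity 3.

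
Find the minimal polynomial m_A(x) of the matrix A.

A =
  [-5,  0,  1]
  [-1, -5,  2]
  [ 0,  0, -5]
x^3 + 15*x^2 + 75*x + 125

The characteristic polynomial is χ_A(x) = (x + 5)^3, so the eigenvalues are known. The minimal polynomial is
  m_A(x) = Π_λ (x − λ)^{k_λ}
where k_λ is the size of the *largest* Jordan block for λ (equivalently, the smallest k with (A − λI)^k v = 0 for every generalised eigenvector v of λ).

  λ = -5: largest Jordan block has size 3, contributing (x + 5)^3

So m_A(x) = (x + 5)^3 = x^3 + 15*x^2 + 75*x + 125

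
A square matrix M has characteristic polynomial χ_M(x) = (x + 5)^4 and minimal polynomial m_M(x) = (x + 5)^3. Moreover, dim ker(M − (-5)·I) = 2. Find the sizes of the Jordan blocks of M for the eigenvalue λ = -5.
Block sizes for λ = -5: [3, 1]

Step 1 — from the characteristic polynomial, algebraic multiplicity of λ = -5 is 4. From dim ker(M − (-5)·I) = 2, there are exactly 2 Jordan blocks for λ = -5.
Step 2 — from the minimal polynomial, the factor (x + 5)^3 tells us the largest block for λ = -5 has size 3.
Step 3 — with total size 4, 2 blocks, and largest block 3, the block sizes (in nonincreasing order) are [3, 1].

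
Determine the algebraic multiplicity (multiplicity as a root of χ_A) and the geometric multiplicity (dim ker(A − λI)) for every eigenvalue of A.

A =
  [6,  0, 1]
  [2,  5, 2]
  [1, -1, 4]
λ = 5: alg = 3, geom = 1

Step 1 — factor the characteristic polynomial to read off the algebraic multiplicities:
  χ_A(x) = (x - 5)^3

Step 2 — compute geometric multiplicities via the rank-nullity identity g(λ) = n − rank(A − λI):
  rank(A − (5)·I) = 2, so dim ker(A − (5)·I) = n − 2 = 1

Summary:
  λ = 5: algebraic multiplicity = 3, geometric multiplicity = 1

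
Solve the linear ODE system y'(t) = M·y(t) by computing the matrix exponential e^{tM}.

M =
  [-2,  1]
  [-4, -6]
e^{tM} =
  [2*t*exp(-4*t) + exp(-4*t), t*exp(-4*t)]
  [-4*t*exp(-4*t), -2*t*exp(-4*t) + exp(-4*t)]

Strategy: write M = P · J · P⁻¹ where J is a Jordan canonical form, so e^{tM} = P · e^{tJ} · P⁻¹, and e^{tJ} can be computed block-by-block.

M has Jordan form
J =
  [-4,  1]
  [ 0, -4]
(up to reordering of blocks).

Per-block formulas:
  For a 2×2 Jordan block J_2(-4): exp(t · J_2(-4)) = e^(-4t)·(I + t·N), where N is the 2×2 nilpotent shift.

After assembling e^{tJ} and conjugating by P, we get:

e^{tM} =
  [2*t*exp(-4*t) + exp(-4*t), t*exp(-4*t)]
  [-4*t*exp(-4*t), -2*t*exp(-4*t) + exp(-4*t)]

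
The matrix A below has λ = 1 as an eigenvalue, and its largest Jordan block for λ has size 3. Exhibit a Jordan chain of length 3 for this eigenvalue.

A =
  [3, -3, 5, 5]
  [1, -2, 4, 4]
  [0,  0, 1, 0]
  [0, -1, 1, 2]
A Jordan chain for λ = 1 of length 3:
v_1 = (1, -1, 0, -1)ᵀ
v_2 = (2, 1, 0, 0)ᵀ
v_3 = (1, 0, 0, 0)ᵀ

Let N = A − (1)·I. We want v_3 with N^3 v_3 = 0 but N^2 v_3 ≠ 0; then v_{j-1} := N · v_j for j = 3, …, 2.

Pick v_3 = (1, 0, 0, 0)ᵀ.
Then v_2 = N · v_3 = (2, 1, 0, 0)ᵀ.
Then v_1 = N · v_2 = (1, -1, 0, -1)ᵀ.

Sanity check: (A − (1)·I) v_1 = (0, 0, 0, 0)ᵀ = 0. ✓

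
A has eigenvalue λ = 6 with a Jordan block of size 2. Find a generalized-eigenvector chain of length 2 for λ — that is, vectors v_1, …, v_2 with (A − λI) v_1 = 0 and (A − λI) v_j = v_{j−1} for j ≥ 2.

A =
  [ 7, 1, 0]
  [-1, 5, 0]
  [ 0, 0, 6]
A Jordan chain for λ = 6 of length 2:
v_1 = (1, -1, 0)ᵀ
v_2 = (1, 0, 0)ᵀ

Let N = A − (6)·I. We want v_2 with N^2 v_2 = 0 but N^1 v_2 ≠ 0; then v_{j-1} := N · v_j for j = 2, …, 2.

Pick v_2 = (1, 0, 0)ᵀ.
Then v_1 = N · v_2 = (1, -1, 0)ᵀ.

Sanity check: (A − (6)·I) v_1 = (0, 0, 0)ᵀ = 0. ✓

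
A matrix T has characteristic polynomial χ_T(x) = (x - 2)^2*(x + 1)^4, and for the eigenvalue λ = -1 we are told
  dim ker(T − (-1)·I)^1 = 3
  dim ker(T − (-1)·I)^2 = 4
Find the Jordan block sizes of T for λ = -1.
Block sizes for λ = -1: [2, 1, 1]

From the dimensions of kernels of powers, the number of Jordan blocks of size at least j is d_j − d_{j−1} where d_j = dim ker(N^j) (with d_0 = 0). Computing the differences gives [3, 1].
The number of blocks of size exactly k is (#blocks of size ≥ k) − (#blocks of size ≥ k + 1), so the partition is: 2 block(s) of size 1, 1 block(s) of size 2.
In nonincreasing order the block sizes are [2, 1, 1].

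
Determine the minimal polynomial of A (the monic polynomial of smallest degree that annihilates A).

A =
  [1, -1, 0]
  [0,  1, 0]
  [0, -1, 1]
x^2 - 2*x + 1

The characteristic polynomial is χ_A(x) = (x - 1)^3, so the eigenvalues are known. The minimal polynomial is
  m_A(x) = Π_λ (x − λ)^{k_λ}
where k_λ is the size of the *largest* Jordan block for λ (equivalently, the smallest k with (A − λI)^k v = 0 for every generalised eigenvector v of λ).

  λ = 1: largest Jordan block has size 2, contributing (x − 1)^2

So m_A(x) = (x - 1)^2 = x^2 - 2*x + 1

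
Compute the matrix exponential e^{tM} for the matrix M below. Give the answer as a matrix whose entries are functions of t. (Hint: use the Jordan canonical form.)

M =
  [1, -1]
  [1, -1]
e^{tM} =
  [t + 1, -t]
  [t, 1 - t]

Strategy: write M = P · J · P⁻¹ where J is a Jordan canonical form, so e^{tM} = P · e^{tJ} · P⁻¹, and e^{tJ} can be computed block-by-block.

M has Jordan form
J =
  [0, 1]
  [0, 0]
(up to reordering of blocks).

Per-block formulas:
  For a 2×2 Jordan block J_2(0): exp(t · J_2(0)) = e^(0t)·(I + t·N), where N is the 2×2 nilpotent shift.

After assembling e^{tJ} and conjugating by P, we get:

e^{tM} =
  [t + 1, -t]
  [t, 1 - t]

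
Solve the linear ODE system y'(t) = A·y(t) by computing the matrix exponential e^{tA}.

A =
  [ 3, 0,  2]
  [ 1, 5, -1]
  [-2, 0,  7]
e^{tA} =
  [-2*t*exp(5*t) + exp(5*t), 0, 2*t*exp(5*t)]
  [t*exp(5*t), exp(5*t), -t*exp(5*t)]
  [-2*t*exp(5*t), 0, 2*t*exp(5*t) + exp(5*t)]

Strategy: write A = P · J · P⁻¹ where J is a Jordan canonical form, so e^{tA} = P · e^{tJ} · P⁻¹, and e^{tJ} can be computed block-by-block.

A has Jordan form
J =
  [5, 1, 0]
  [0, 5, 0]
  [0, 0, 5]
(up to reordering of blocks).

Per-block formulas:
  For a 2×2 Jordan block J_2(5): exp(t · J_2(5)) = e^(5t)·(I + t·N), where N is the 2×2 nilpotent shift.
  For a 1×1 block at λ = 5: exp(t · [5]) = [e^(5t)].

After assembling e^{tJ} and conjugating by P, we get:

e^{tA} =
  [-2*t*exp(5*t) + exp(5*t), 0, 2*t*exp(5*t)]
  [t*exp(5*t), exp(5*t), -t*exp(5*t)]
  [-2*t*exp(5*t), 0, 2*t*exp(5*t) + exp(5*t)]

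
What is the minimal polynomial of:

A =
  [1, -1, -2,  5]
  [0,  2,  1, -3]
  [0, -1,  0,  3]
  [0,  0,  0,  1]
x^3 - 3*x^2 + 3*x - 1

The characteristic polynomial is χ_A(x) = (x - 1)^4, so the eigenvalues are known. The minimal polynomial is
  m_A(x) = Π_λ (x − λ)^{k_λ}
where k_λ is the size of the *largest* Jordan block for λ (equivalently, the smallest k with (A − λI)^k v = 0 for every generalised eigenvector v of λ).

  λ = 1: largest Jordan block has size 3, contributing (x − 1)^3

So m_A(x) = (x - 1)^3 = x^3 - 3*x^2 + 3*x - 1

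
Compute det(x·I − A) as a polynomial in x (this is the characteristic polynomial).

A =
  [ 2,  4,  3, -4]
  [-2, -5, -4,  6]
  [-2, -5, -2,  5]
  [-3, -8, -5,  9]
x^4 - 4*x^3 + 6*x^2 - 4*x + 1

Expanding det(x·I − A) (e.g. by cofactor expansion or by noting that A is similar to its Jordan form J, which has the same characteristic polynomial as A) gives
  χ_A(x) = x^4 - 4*x^3 + 6*x^2 - 4*x + 1
which factors as (x - 1)^4. The eigenvalues (with algebraic multiplicities) are λ = 1 with multiplicity 4.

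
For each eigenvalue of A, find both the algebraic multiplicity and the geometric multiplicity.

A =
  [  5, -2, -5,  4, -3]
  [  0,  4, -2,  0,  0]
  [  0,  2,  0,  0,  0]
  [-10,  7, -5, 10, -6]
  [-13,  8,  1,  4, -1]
λ = 2: alg = 3, geom = 2; λ = 6: alg = 2, geom = 1

Step 1 — factor the characteristic polynomial to read off the algebraic multiplicities:
  χ_A(x) = (x - 6)^2*(x - 2)^3

Step 2 — compute geometric multiplicities via the rank-nullity identity g(λ) = n − rank(A − λI):
  rank(A − (2)·I) = 3, so dim ker(A − (2)·I) = n − 3 = 2
  rank(A − (6)·I) = 4, so dim ker(A − (6)·I) = n − 4 = 1

Summary:
  λ = 2: algebraic multiplicity = 3, geometric multiplicity = 2
  λ = 6: algebraic multiplicity = 2, geometric multiplicity = 1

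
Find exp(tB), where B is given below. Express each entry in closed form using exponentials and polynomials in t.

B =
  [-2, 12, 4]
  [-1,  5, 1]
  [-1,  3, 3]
e^{tB} =
  [-4*t*exp(2*t) + exp(2*t), 12*t*exp(2*t), 4*t*exp(2*t)]
  [-t*exp(2*t), 3*t*exp(2*t) + exp(2*t), t*exp(2*t)]
  [-t*exp(2*t), 3*t*exp(2*t), t*exp(2*t) + exp(2*t)]

Strategy: write B = P · J · P⁻¹ where J is a Jordan canonical form, so e^{tB} = P · e^{tJ} · P⁻¹, and e^{tJ} can be computed block-by-block.

B has Jordan form
J =
  [2, 1, 0]
  [0, 2, 0]
  [0, 0, 2]
(up to reordering of blocks).

Per-block formulas:
  For a 2×2 Jordan block J_2(2): exp(t · J_2(2)) = e^(2t)·(I + t·N), where N is the 2×2 nilpotent shift.
  For a 1×1 block at λ = 2: exp(t · [2]) = [e^(2t)].

After assembling e^{tJ} and conjugating by P, we get:

e^{tB} =
  [-4*t*exp(2*t) + exp(2*t), 12*t*exp(2*t), 4*t*exp(2*t)]
  [-t*exp(2*t), 3*t*exp(2*t) + exp(2*t), t*exp(2*t)]
  [-t*exp(2*t), 3*t*exp(2*t), t*exp(2*t) + exp(2*t)]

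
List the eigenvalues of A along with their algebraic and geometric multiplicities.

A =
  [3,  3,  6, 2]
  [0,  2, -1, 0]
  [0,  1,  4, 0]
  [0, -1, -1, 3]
λ = 3: alg = 4, geom = 2

Step 1 — factor the characteristic polynomial to read off the algebraic multiplicities:
  χ_A(x) = (x - 3)^4

Step 2 — compute geometric multiplicities via the rank-nullity identity g(λ) = n − rank(A − λI):
  rank(A − (3)·I) = 2, so dim ker(A − (3)·I) = n − 2 = 2

Summary:
  λ = 3: algebraic multiplicity = 4, geometric multiplicity = 2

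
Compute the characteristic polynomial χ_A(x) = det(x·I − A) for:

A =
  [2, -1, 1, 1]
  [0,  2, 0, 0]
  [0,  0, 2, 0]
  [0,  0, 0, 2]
x^4 - 8*x^3 + 24*x^2 - 32*x + 16

Expanding det(x·I − A) (e.g. by cofactor expansion or by noting that A is similar to its Jordan form J, which has the same characteristic polynomial as A) gives
  χ_A(x) = x^4 - 8*x^3 + 24*x^2 - 32*x + 16
which factors as (x - 2)^4. The eigenvalues (with algebraic multiplicities) are λ = 2 with multiplicity 4.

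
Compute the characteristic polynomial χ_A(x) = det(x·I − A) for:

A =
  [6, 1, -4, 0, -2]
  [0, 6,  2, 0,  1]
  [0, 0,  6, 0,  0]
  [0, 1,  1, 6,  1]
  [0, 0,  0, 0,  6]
x^5 - 30*x^4 + 360*x^3 - 2160*x^2 + 6480*x - 7776

Expanding det(x·I − A) (e.g. by cofactor expansion or by noting that A is similar to its Jordan form J, which has the same characteristic polynomial as A) gives
  χ_A(x) = x^5 - 30*x^4 + 360*x^3 - 2160*x^2 + 6480*x - 7776
which factors as (x - 6)^5. The eigenvalues (with algebraic multiplicities) are λ = 6 with multiplicity 5.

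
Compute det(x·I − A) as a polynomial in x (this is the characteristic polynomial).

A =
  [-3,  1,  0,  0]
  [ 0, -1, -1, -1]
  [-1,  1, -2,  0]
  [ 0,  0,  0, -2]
x^4 + 8*x^3 + 24*x^2 + 32*x + 16

Expanding det(x·I − A) (e.g. by cofactor expansion or by noting that A is similar to its Jordan form J, which has the same characteristic polynomial as A) gives
  χ_A(x) = x^4 + 8*x^3 + 24*x^2 + 32*x + 16
which factors as (x + 2)^4. The eigenvalues (with algebraic multiplicities) are λ = -2 with multiplicity 4.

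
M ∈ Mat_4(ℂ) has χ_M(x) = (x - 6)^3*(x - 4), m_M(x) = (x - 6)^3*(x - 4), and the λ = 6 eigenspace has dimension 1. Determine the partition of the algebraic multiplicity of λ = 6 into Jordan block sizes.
Block sizes for λ = 6: [3]

Step 1 — from the characteristic polynomial, algebraic multiplicity of λ = 6 is 3. From dim ker(M − (6)·I) = 1, there are exactly 1 Jordan blocks for λ = 6.
Step 2 — from the minimal polynomial, the factor (x − 6)^3 tells us the largest block for λ = 6 has size 3.
Step 3 — with total size 3, 1 blocks, and largest block 3, the block sizes (in nonincreasing order) are [3].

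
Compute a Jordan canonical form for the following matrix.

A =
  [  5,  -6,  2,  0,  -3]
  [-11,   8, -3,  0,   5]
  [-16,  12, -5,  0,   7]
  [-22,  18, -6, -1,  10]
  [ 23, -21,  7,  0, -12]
J_3(-1) ⊕ J_1(-1) ⊕ J_1(-1)

The characteristic polynomial is
  det(x·I − A) = x^5 + 5*x^4 + 10*x^3 + 10*x^2 + 5*x + 1 = (x + 1)^5

Eigenvalues and multiplicities (the geometric multiplicity of λ is n − rank(A − λI), which equals the number of Jordan blocks for λ):
  λ = -1: algebraic multiplicity = 5, geometric multiplicity = 3

Determining the block sizes for each eigenvalue:
  λ = -1: with am = 5 and gm = 3, the partition is not yet determined (e.g. several partitions of 5 into 3 parts exist). Let N = A − (-1)·I. Computing rank(N^1) = 2, rank(N^2) = 1, rank(N^3) = 0; the number of blocks of size ≥ j is rank(N^{j−1}) − rank(N^j), giving [3, 1, 1]. So we have 1 block(s) of size 3, 2 block(s) of size 1 → block sizes [3, 1, 1]

Assembling the blocks gives a Jordan form
J =
  [-1,  1,  0,  0,  0]
  [ 0, -1,  1,  0,  0]
  [ 0,  0, -1,  0,  0]
  [ 0,  0,  0, -1,  0]
  [ 0,  0,  0,  0, -1]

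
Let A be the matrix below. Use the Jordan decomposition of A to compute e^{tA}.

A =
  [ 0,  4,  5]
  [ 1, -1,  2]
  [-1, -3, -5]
e^{tA} =
  [3*t^2*exp(-2*t)/2 + 2*t*exp(-2*t) + exp(-2*t), -3*t^2*exp(-2*t)/2 + 4*t*exp(-2*t), 3*t^2*exp(-2*t)/2 + 5*t*exp(-2*t)]
  [t^2*exp(-2*t)/2 + t*exp(-2*t), -t^2*exp(-2*t)/2 + t*exp(-2*t) + exp(-2*t), t^2*exp(-2*t)/2 + 2*t*exp(-2*t)]
  [-t^2*exp(-2*t) - t*exp(-2*t), t^2*exp(-2*t) - 3*t*exp(-2*t), -t^2*exp(-2*t) - 3*t*exp(-2*t) + exp(-2*t)]

Strategy: write A = P · J · P⁻¹ where J is a Jordan canonical form, so e^{tA} = P · e^{tJ} · P⁻¹, and e^{tJ} can be computed block-by-block.

A has Jordan form
J =
  [-2,  1,  0]
  [ 0, -2,  1]
  [ 0,  0, -2]
(up to reordering of blocks).

Per-block formulas:
  For a 3×3 Jordan block J_3(-2): exp(t · J_3(-2)) = e^(-2t)·(I + t·N + (t^2/2)·N^2), where N is the 3×3 nilpotent shift.

After assembling e^{tJ} and conjugating by P, we get:

e^{tA} =
  [3*t^2*exp(-2*t)/2 + 2*t*exp(-2*t) + exp(-2*t), -3*t^2*exp(-2*t)/2 + 4*t*exp(-2*t), 3*t^2*exp(-2*t)/2 + 5*t*exp(-2*t)]
  [t^2*exp(-2*t)/2 + t*exp(-2*t), -t^2*exp(-2*t)/2 + t*exp(-2*t) + exp(-2*t), t^2*exp(-2*t)/2 + 2*t*exp(-2*t)]
  [-t^2*exp(-2*t) - t*exp(-2*t), t^2*exp(-2*t) - 3*t*exp(-2*t), -t^2*exp(-2*t) - 3*t*exp(-2*t) + exp(-2*t)]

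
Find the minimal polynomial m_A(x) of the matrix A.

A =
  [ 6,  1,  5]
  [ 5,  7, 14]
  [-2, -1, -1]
x^3 - 12*x^2 + 48*x - 64

The characteristic polynomial is χ_A(x) = (x - 4)^3, so the eigenvalues are known. The minimal polynomial is
  m_A(x) = Π_λ (x − λ)^{k_λ}
where k_λ is the size of the *largest* Jordan block for λ (equivalently, the smallest k with (A − λI)^k v = 0 for every generalised eigenvector v of λ).

  λ = 4: largest Jordan block has size 3, contributing (x − 4)^3

So m_A(x) = (x - 4)^3 = x^3 - 12*x^2 + 48*x - 64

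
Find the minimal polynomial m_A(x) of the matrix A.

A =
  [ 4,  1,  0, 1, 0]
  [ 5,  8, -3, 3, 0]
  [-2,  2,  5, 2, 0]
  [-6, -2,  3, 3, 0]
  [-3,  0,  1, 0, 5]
x^3 - 15*x^2 + 75*x - 125

The characteristic polynomial is χ_A(x) = (x - 5)^5, so the eigenvalues are known. The minimal polynomial is
  m_A(x) = Π_λ (x − λ)^{k_λ}
where k_λ is the size of the *largest* Jordan block for λ (equivalently, the smallest k with (A − λI)^k v = 0 for every generalised eigenvector v of λ).

  λ = 5: largest Jordan block has size 3, contributing (x − 5)^3

So m_A(x) = (x - 5)^3 = x^3 - 15*x^2 + 75*x - 125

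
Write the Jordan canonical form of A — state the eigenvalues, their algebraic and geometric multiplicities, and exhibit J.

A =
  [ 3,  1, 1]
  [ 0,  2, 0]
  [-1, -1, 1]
J_2(2) ⊕ J_1(2)

The characteristic polynomial is
  det(x·I − A) = x^3 - 6*x^2 + 12*x - 8 = (x - 2)^3

Eigenvalues and multiplicities (the geometric multiplicity of λ is n − rank(A − λI), which equals the number of Jordan blocks for λ):
  λ = 2: algebraic multiplicity = 3, geometric multiplicity = 2

Determining the block sizes for each eigenvalue:
  λ = 2: 2 blocks summing to 3 forces exactly one block of size 2 and the rest size 1 → block sizes [2, 1]

Assembling the blocks gives a Jordan form
J =
  [2, 1, 0]
  [0, 2, 0]
  [0, 0, 2]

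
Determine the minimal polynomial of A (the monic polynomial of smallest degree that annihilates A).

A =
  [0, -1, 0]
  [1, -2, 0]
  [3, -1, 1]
x^3 + x^2 - x - 1

The characteristic polynomial is χ_A(x) = (x - 1)*(x + 1)^2, so the eigenvalues are known. The minimal polynomial is
  m_A(x) = Π_λ (x − λ)^{k_λ}
where k_λ is the size of the *largest* Jordan block for λ (equivalently, the smallest k with (A − λI)^k v = 0 for every generalised eigenvector v of λ).

  λ = -1: largest Jordan block has size 2, contributing (x + 1)^2
  λ = 1: largest Jordan block has size 1, contributing (x − 1)

So m_A(x) = (x - 1)*(x + 1)^2 = x^3 + x^2 - x - 1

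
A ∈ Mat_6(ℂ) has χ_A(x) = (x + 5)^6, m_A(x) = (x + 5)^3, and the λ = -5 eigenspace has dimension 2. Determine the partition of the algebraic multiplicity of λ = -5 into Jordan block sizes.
Block sizes for λ = -5: [3, 3]

Step 1 — from the characteristic polynomial, algebraic multiplicity of λ = -5 is 6. From dim ker(A − (-5)·I) = 2, there are exactly 2 Jordan blocks for λ = -5.
Step 2 — from the minimal polynomial, the factor (x + 5)^3 tells us the largest block for λ = -5 has size 3.
Step 3 — with total size 6, 2 blocks, and largest block 3, the block sizes (in nonincreasing order) are [3, 3].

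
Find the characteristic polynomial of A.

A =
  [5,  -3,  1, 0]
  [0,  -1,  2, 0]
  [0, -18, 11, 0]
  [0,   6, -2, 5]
x^4 - 20*x^3 + 150*x^2 - 500*x + 625

Expanding det(x·I − A) (e.g. by cofactor expansion or by noting that A is similar to its Jordan form J, which has the same characteristic polynomial as A) gives
  χ_A(x) = x^4 - 20*x^3 + 150*x^2 - 500*x + 625
which factors as (x - 5)^4. The eigenvalues (with algebraic multiplicities) are λ = 5 with multiplicity 4.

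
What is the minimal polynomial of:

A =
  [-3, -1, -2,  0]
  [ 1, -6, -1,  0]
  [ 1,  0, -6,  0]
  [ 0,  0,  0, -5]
x^3 + 15*x^2 + 75*x + 125

The characteristic polynomial is χ_A(x) = (x + 5)^4, so the eigenvalues are known. The minimal polynomial is
  m_A(x) = Π_λ (x − λ)^{k_λ}
where k_λ is the size of the *largest* Jordan block for λ (equivalently, the smallest k with (A − λI)^k v = 0 for every generalised eigenvector v of λ).

  λ = -5: largest Jordan block has size 3, contributing (x + 5)^3

So m_A(x) = (x + 5)^3 = x^3 + 15*x^2 + 75*x + 125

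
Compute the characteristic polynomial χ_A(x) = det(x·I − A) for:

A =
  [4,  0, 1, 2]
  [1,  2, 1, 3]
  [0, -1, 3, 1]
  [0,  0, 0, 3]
x^4 - 12*x^3 + 54*x^2 - 108*x + 81

Expanding det(x·I − A) (e.g. by cofactor expansion or by noting that A is similar to its Jordan form J, which has the same characteristic polynomial as A) gives
  χ_A(x) = x^4 - 12*x^3 + 54*x^2 - 108*x + 81
which factors as (x - 3)^4. The eigenvalues (with algebraic multiplicities) are λ = 3 with multiplicity 4.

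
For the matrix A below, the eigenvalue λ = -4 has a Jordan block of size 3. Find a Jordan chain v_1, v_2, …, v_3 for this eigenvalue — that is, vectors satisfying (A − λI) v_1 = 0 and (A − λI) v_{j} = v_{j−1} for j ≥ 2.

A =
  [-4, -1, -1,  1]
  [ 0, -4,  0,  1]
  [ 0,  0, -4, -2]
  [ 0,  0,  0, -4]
A Jordan chain for λ = -4 of length 3:
v_1 = (1, 0, 0, 0)ᵀ
v_2 = (1, 1, -2, 0)ᵀ
v_3 = (0, 0, 0, 1)ᵀ

Let N = A − (-4)·I. We want v_3 with N^3 v_3 = 0 but N^2 v_3 ≠ 0; then v_{j-1} := N · v_j for j = 3, …, 2.

Pick v_3 = (0, 0, 0, 1)ᵀ.
Then v_2 = N · v_3 = (1, 1, -2, 0)ᵀ.
Then v_1 = N · v_2 = (1, 0, 0, 0)ᵀ.

Sanity check: (A − (-4)·I) v_1 = (0, 0, 0, 0)ᵀ = 0. ✓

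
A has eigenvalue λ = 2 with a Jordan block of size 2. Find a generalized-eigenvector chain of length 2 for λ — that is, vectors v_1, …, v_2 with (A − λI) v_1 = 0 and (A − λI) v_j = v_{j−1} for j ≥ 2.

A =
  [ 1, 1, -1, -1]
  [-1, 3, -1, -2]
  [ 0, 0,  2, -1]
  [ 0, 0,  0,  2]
A Jordan chain for λ = 2 of length 2:
v_1 = (-1, -1, 0, 0)ᵀ
v_2 = (1, 0, 0, 0)ᵀ

Let N = A − (2)·I. We want v_2 with N^2 v_2 = 0 but N^1 v_2 ≠ 0; then v_{j-1} := N · v_j for j = 2, …, 2.

Pick v_2 = (1, 0, 0, 0)ᵀ.
Then v_1 = N · v_2 = (-1, -1, 0, 0)ᵀ.

Sanity check: (A − (2)·I) v_1 = (0, 0, 0, 0)ᵀ = 0. ✓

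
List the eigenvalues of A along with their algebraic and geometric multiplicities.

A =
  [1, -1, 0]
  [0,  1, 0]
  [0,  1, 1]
λ = 1: alg = 3, geom = 2

Step 1 — factor the characteristic polynomial to read off the algebraic multiplicities:
  χ_A(x) = (x - 1)^3

Step 2 — compute geometric multiplicities via the rank-nullity identity g(λ) = n − rank(A − λI):
  rank(A − (1)·I) = 1, so dim ker(A − (1)·I) = n − 1 = 2

Summary:
  λ = 1: algebraic multiplicity = 3, geometric multiplicity = 2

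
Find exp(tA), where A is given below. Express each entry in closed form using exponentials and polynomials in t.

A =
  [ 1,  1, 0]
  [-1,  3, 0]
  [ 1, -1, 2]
e^{tA} =
  [-t*exp(2*t) + exp(2*t), t*exp(2*t), 0]
  [-t*exp(2*t), t*exp(2*t) + exp(2*t), 0]
  [t*exp(2*t), -t*exp(2*t), exp(2*t)]

Strategy: write A = P · J · P⁻¹ where J is a Jordan canonical form, so e^{tA} = P · e^{tJ} · P⁻¹, and e^{tJ} can be computed block-by-block.

A has Jordan form
J =
  [2, 1, 0]
  [0, 2, 0]
  [0, 0, 2]
(up to reordering of blocks).

Per-block formulas:
  For a 2×2 Jordan block J_2(2): exp(t · J_2(2)) = e^(2t)·(I + t·N), where N is the 2×2 nilpotent shift.
  For a 1×1 block at λ = 2: exp(t · [2]) = [e^(2t)].

After assembling e^{tJ} and conjugating by P, we get:

e^{tA} =
  [-t*exp(2*t) + exp(2*t), t*exp(2*t), 0]
  [-t*exp(2*t), t*exp(2*t) + exp(2*t), 0]
  [t*exp(2*t), -t*exp(2*t), exp(2*t)]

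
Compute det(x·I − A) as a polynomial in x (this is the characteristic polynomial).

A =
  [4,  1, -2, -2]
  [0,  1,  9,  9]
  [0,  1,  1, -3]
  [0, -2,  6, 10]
x^4 - 16*x^3 + 96*x^2 - 256*x + 256

Expanding det(x·I − A) (e.g. by cofactor expansion or by noting that A is similar to its Jordan form J, which has the same characteristic polynomial as A) gives
  χ_A(x) = x^4 - 16*x^3 + 96*x^2 - 256*x + 256
which factors as (x - 4)^4. The eigenvalues (with algebraic multiplicities) are λ = 4 with multiplicity 4.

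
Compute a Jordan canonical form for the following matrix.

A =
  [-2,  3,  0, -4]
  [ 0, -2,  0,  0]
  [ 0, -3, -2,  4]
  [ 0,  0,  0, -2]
J_2(-2) ⊕ J_1(-2) ⊕ J_1(-2)

The characteristic polynomial is
  det(x·I − A) = x^4 + 8*x^3 + 24*x^2 + 32*x + 16 = (x + 2)^4

Eigenvalues and multiplicities (the geometric multiplicity of λ is n − rank(A − λI), which equals the number of Jordan blocks for λ):
  λ = -2: algebraic multiplicity = 4, geometric multiplicity = 3

Determining the block sizes for each eigenvalue:
  λ = -2: 3 blocks summing to 4 forces exactly one block of size 2 and the rest size 1 → block sizes [2, 1, 1]

Assembling the blocks gives a Jordan form
J =
  [-2,  1,  0,  0]
  [ 0, -2,  0,  0]
  [ 0,  0, -2,  0]
  [ 0,  0,  0, -2]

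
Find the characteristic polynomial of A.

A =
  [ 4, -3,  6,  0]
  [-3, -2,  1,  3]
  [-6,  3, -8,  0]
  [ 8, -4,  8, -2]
x^4 + 8*x^3 + 24*x^2 + 32*x + 16

Expanding det(x·I − A) (e.g. by cofactor expansion or by noting that A is similar to its Jordan form J, which has the same characteristic polynomial as A) gives
  χ_A(x) = x^4 + 8*x^3 + 24*x^2 + 32*x + 16
which factors as (x + 2)^4. The eigenvalues (with algebraic multiplicities) are λ = -2 with multiplicity 4.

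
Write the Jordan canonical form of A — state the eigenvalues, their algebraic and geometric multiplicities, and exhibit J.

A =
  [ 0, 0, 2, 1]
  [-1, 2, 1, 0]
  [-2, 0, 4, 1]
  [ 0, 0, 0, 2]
J_2(2) ⊕ J_2(2)

The characteristic polynomial is
  det(x·I − A) = x^4 - 8*x^3 + 24*x^2 - 32*x + 16 = (x - 2)^4

Eigenvalues and multiplicities (the geometric multiplicity of λ is n − rank(A − λI), which equals the number of Jordan blocks for λ):
  λ = 2: algebraic multiplicity = 4, geometric multiplicity = 2

Determining the block sizes for each eigenvalue:
  λ = 2: with am = 4 and gm = 2, the partition is not yet determined (e.g. several partitions of 4 into 2 parts exist). Let N = A − (2)·I. Computing rank(N^1) = 2, rank(N^2) = 0; the number of blocks of size ≥ j is rank(N^{j−1}) − rank(N^j), giving [2, 2]. So we have 2 block(s) of size 2 → block sizes [2, 2]

Assembling the blocks gives a Jordan form
J =
  [2, 1, 0, 0]
  [0, 2, 0, 0]
  [0, 0, 2, 1]
  [0, 0, 0, 2]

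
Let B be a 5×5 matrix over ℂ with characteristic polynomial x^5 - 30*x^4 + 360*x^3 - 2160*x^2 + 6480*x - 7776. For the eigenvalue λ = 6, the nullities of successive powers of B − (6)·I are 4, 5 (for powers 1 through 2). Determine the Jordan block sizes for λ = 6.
Block sizes for λ = 6: [2, 1, 1, 1]

From the dimensions of kernels of powers, the number of Jordan blocks of size at least j is d_j − d_{j−1} where d_j = dim ker(N^j) (with d_0 = 0). Computing the differences gives [4, 1].
The number of blocks of size exactly k is (#blocks of size ≥ k) − (#blocks of size ≥ k + 1), so the partition is: 3 block(s) of size 1, 1 block(s) of size 2.
In nonincreasing order the block sizes are [2, 1, 1, 1].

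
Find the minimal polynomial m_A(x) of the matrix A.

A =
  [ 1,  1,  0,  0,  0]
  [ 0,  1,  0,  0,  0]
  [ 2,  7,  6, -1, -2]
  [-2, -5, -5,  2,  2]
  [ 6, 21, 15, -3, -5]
x^2 - 2*x + 1

The characteristic polynomial is χ_A(x) = (x - 1)^5, so the eigenvalues are known. The minimal polynomial is
  m_A(x) = Π_λ (x − λ)^{k_λ}
where k_λ is the size of the *largest* Jordan block for λ (equivalently, the smallest k with (A − λI)^k v = 0 for every generalised eigenvector v of λ).

  λ = 1: largest Jordan block has size 2, contributing (x − 1)^2

So m_A(x) = (x - 1)^2 = x^2 - 2*x + 1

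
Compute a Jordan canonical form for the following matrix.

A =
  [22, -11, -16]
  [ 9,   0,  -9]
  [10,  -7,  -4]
J_3(6)

The characteristic polynomial is
  det(x·I − A) = x^3 - 18*x^2 + 108*x - 216 = (x - 6)^3

Eigenvalues and multiplicities (the geometric multiplicity of λ is n − rank(A − λI), which equals the number of Jordan blocks for λ):
  λ = 6: algebraic multiplicity = 3, geometric multiplicity = 1

Determining the block sizes for each eigenvalue:
  λ = 6: one block (gm = 1), so the single block has size am = 3 → block sizes [3]

Assembling the blocks gives a Jordan form
J =
  [6, 1, 0]
  [0, 6, 1]
  [0, 0, 6]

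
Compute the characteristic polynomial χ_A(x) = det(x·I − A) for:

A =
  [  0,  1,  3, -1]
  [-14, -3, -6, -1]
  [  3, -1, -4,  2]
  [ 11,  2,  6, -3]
x^4 + 10*x^3 + 33*x^2 + 40*x + 16

Expanding det(x·I − A) (e.g. by cofactor expansion or by noting that A is similar to its Jordan form J, which has the same characteristic polynomial as A) gives
  χ_A(x) = x^4 + 10*x^3 + 33*x^2 + 40*x + 16
which factors as (x + 1)^2*(x + 4)^2. The eigenvalues (with algebraic multiplicities) are λ = -4 with multiplicity 2, λ = -1 with multiplicity 2.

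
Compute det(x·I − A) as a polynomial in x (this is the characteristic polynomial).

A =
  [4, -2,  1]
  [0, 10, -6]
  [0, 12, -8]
x^3 - 6*x^2 + 32

Expanding det(x·I − A) (e.g. by cofactor expansion or by noting that A is similar to its Jordan form J, which has the same characteristic polynomial as A) gives
  χ_A(x) = x^3 - 6*x^2 + 32
which factors as (x - 4)^2*(x + 2). The eigenvalues (with algebraic multiplicities) are λ = -2 with multiplicity 1, λ = 4 with multiplicity 2.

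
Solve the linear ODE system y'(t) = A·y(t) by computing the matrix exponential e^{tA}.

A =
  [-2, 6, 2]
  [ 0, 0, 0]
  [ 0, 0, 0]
e^{tA} =
  [exp(-2*t), 3 - 3*exp(-2*t), 1 - exp(-2*t)]
  [0, 1, 0]
  [0, 0, 1]

Strategy: write A = P · J · P⁻¹ where J is a Jordan canonical form, so e^{tA} = P · e^{tJ} · P⁻¹, and e^{tJ} can be computed block-by-block.

A has Jordan form
J =
  [-2, 0, 0]
  [ 0, 0, 0]
  [ 0, 0, 0]
(up to reordering of blocks).

Per-block formulas:
  For a 1×1 block at λ = 0: exp(t · [0]) = [e^(0t)].
  For a 1×1 block at λ = -2: exp(t · [-2]) = [e^(-2t)].

After assembling e^{tJ} and conjugating by P, we get:

e^{tA} =
  [exp(-2*t), 3 - 3*exp(-2*t), 1 - exp(-2*t)]
  [0, 1, 0]
  [0, 0, 1]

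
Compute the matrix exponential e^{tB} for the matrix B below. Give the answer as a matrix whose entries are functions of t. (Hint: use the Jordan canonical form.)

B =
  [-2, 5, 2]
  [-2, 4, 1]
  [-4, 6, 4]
e^{tB} =
  [-t^2*exp(2*t) - 4*t*exp(2*t) + exp(2*t), t^2*exp(2*t) + 5*t*exp(2*t), t^2*exp(2*t)/2 + 2*t*exp(2*t)]
  [-2*t*exp(2*t), 2*t*exp(2*t) + exp(2*t), t*exp(2*t)]
  [-2*t^2*exp(2*t) - 4*t*exp(2*t), 2*t^2*exp(2*t) + 6*t*exp(2*t), t^2*exp(2*t) + 2*t*exp(2*t) + exp(2*t)]

Strategy: write B = P · J · P⁻¹ where J is a Jordan canonical form, so e^{tB} = P · e^{tJ} · P⁻¹, and e^{tJ} can be computed block-by-block.

B has Jordan form
J =
  [2, 1, 0]
  [0, 2, 1]
  [0, 0, 2]
(up to reordering of blocks).

Per-block formulas:
  For a 3×3 Jordan block J_3(2): exp(t · J_3(2)) = e^(2t)·(I + t·N + (t^2/2)·N^2), where N is the 3×3 nilpotent shift.

After assembling e^{tJ} and conjugating by P, we get:

e^{tB} =
  [-t^2*exp(2*t) - 4*t*exp(2*t) + exp(2*t), t^2*exp(2*t) + 5*t*exp(2*t), t^2*exp(2*t)/2 + 2*t*exp(2*t)]
  [-2*t*exp(2*t), 2*t*exp(2*t) + exp(2*t), t*exp(2*t)]
  [-2*t^2*exp(2*t) - 4*t*exp(2*t), 2*t^2*exp(2*t) + 6*t*exp(2*t), t^2*exp(2*t) + 2*t*exp(2*t) + exp(2*t)]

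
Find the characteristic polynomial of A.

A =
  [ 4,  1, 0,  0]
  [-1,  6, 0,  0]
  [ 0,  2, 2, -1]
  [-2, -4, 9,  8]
x^4 - 20*x^3 + 150*x^2 - 500*x + 625

Expanding det(x·I − A) (e.g. by cofactor expansion or by noting that A is similar to its Jordan form J, which has the same characteristic polynomial as A) gives
  χ_A(x) = x^4 - 20*x^3 + 150*x^2 - 500*x + 625
which factors as (x - 5)^4. The eigenvalues (with algebraic multiplicities) are λ = 5 with multiplicity 4.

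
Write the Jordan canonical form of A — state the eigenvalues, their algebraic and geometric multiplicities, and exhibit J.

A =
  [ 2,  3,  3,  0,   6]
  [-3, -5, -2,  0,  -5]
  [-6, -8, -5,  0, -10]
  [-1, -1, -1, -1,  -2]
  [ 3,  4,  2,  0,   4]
J_3(-1) ⊕ J_1(-1) ⊕ J_1(-1)

The characteristic polynomial is
  det(x·I − A) = x^5 + 5*x^4 + 10*x^3 + 10*x^2 + 5*x + 1 = (x + 1)^5

Eigenvalues and multiplicities (the geometric multiplicity of λ is n − rank(A − λI), which equals the number of Jordan blocks for λ):
  λ = -1: algebraic multiplicity = 5, geometric multiplicity = 3

Determining the block sizes for each eigenvalue:
  λ = -1: with am = 5 and gm = 3, the partition is not yet determined (e.g. several partitions of 5 into 3 parts exist). Let N = A − (-1)·I. Computing rank(N^1) = 2, rank(N^2) = 1, rank(N^3) = 0; the number of blocks of size ≥ j is rank(N^{j−1}) − rank(N^j), giving [3, 1, 1]. So we have 1 block(s) of size 3, 2 block(s) of size 1 → block sizes [3, 1, 1]

Assembling the blocks gives a Jordan form
J =
  [-1,  1,  0,  0,  0]
  [ 0, -1,  1,  0,  0]
  [ 0,  0, -1,  0,  0]
  [ 0,  0,  0, -1,  0]
  [ 0,  0,  0,  0, -1]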